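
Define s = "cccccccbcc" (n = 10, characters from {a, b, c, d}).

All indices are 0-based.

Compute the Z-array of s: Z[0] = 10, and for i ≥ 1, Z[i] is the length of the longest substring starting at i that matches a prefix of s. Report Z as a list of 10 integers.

Z[0]=10
i=1: i≥r, start 0; Z[1]=6 scan→box=[1,7)
i=2: min(r-i=5, Z[1]=6)=5; Z[2]=5
i=3: min(r-i=4, Z[2]=5)=4; Z[3]=4
i=4: min(r-i=3, Z[3]=4)=3; Z[4]=3
i=5: min(r-i=2, Z[4]=3)=2; Z[5]=2
i=6: min(r-i=1, Z[5]=2)=1; Z[6]=1
i=7: i≥r, start 0; Z[7]=0
i=8: i≥r, start 0; Z[8]=2 scan→box=[8,10)
i=9: min(r-i=1, Z[1]=6)=1; Z[9]=1

[10, 6, 5, 4, 3, 2, 1, 0, 2, 1]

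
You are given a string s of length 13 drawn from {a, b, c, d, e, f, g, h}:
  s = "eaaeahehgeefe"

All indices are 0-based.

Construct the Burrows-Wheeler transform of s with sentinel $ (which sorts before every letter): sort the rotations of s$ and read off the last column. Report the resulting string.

rank  rotation        last
    0  $eaaeahehgeefe  e
    1  aaeahehgeefe$e  e
    2  aeahehgeefe$ea  a
    3  ahehgeefe$eaae  e
    4  e$eaaeahehgeef  f
    5  eaaeahehgeefe$  $
    6  eahehgeefe$eaa  a
    7  eefe$eaaeahehg  g
    8  efe$eaaeahehge  e
    9  ehgeefe$eaaeah  h
   10  fe$eaaeahehgee  e
   11  geefe$eaaeaheh  h
   12  hehgeefe$eaaea  a
   13  hgeefe$eaaeahe  e

eeaef$agehehae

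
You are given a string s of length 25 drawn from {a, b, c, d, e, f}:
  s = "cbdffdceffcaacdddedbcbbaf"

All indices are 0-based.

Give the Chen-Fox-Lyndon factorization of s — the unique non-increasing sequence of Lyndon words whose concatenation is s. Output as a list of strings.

["c", "bdffdceffc", "aacdddedbcbbaf"]

emit factor 1: 'c' (i=0, period=1)
emit factor 2: 'bdffdceffc' (i=1, period=10)
emit factor 3: 'aacdddedbcbbaf' (i=11, period=14)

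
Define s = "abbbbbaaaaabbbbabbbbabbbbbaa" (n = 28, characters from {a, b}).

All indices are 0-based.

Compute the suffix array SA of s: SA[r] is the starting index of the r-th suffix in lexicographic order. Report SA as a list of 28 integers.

sorted suffixes:
  #0 SA[0]=27  'a'
  #1 SA[1]=26  'aa'
  #2 SA[2]=6  'aaaaabbbbabbbbabbbbbaa'
  #3 SA[3]=7  'aaaabbbbabbbbabbbbbaa'
  #4 SA[4]=8  'aaabbbbabbbbabbbbbaa'
  #5 SA[5]=9  'aabbbbabbbbabbbbbaa'
  #6 SA[6]=10  'abbbbabbbbabbbbbaa'
  #7 SA[7]=15  'abbbbabbbbbaa'
  #8 SA[8]=20  'abbbbbaa'
  #9 SA[9]=0  'abbbbbaaaaabbbbabbbbabbbbbaa'
  #10 SA[10]=25  'baa'
  #11 SA[11]=5  'baaaaabbbbabbbbabbbbbaa'
  #12 SA[12]=14  'babbbbabbbbbaa'
  #13 SA[13]=19  'babbbbbaa'
  #14 SA[14]=24  'bbaa'
  #15 SA[15]=4  'bbaaaaabbbbabbbbabbbbbaa'
  #16 SA[16]=13  'bbabbbbabbbbbaa'
  #17 SA[17]=18  'bbabbbbbaa'
  #18 SA[18]=23  'bbbaa'
  #19 SA[19]=3  'bbbaaaaabbbbabbbbabbbbbaa'
  #20 SA[20]=12  'bbbabbbbabbbbbaa'
  #21 SA[21]=17  'bbbabbbbbaa'
  #22 SA[22]=22  'bbbbaa'
  #23 SA[23]=2  'bbbbaaaaabbbbabbbbabbbbbaa'
  #24 SA[24]=11  'bbbbabbbbabbbbbaa'
  #25 SA[25]=16  'bbbbabbbbbaa'
  #26 SA[26]=21  'bbbbbaa'
  #27 SA[27]=1  'bbbbbaaaaabbbbabbbbabbbbbaa'

[27, 26, 6, 7, 8, 9, 10, 15, 20, 0, 25, 5, 14, 19, 24, 4, 13, 18, 23, 3, 12, 17, 22, 2, 11, 16, 21, 1]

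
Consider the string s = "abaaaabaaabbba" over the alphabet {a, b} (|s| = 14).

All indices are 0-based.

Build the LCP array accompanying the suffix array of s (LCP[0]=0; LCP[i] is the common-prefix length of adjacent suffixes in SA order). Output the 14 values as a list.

rank | idx | suffix
   0 |  13 | a
   1 |   2 | aaaabaaabbba
   2 |   3 | aaabaaabbba
   3 |   7 | aaabbba
   4 |   4 | aabaaabbba
   5 |   8 | aabbba
   6 |   0 | abaaaabaaabbba
   7 |   5 | abaaabbba
   8 |   9 | abbba
   9 |  12 | ba
  10 |   1 | baaaabaaabbba
  11 |   6 | baaabbba
  12 |  11 | bba
  13 |  10 | bbba

SA = [13, 2, 3, 7, 4, 8, 0, 5, 9, 12, 1, 6, 11, 10]
[i] adj suffixes → lcp
  [1] 13/2 → 1 ('a')
  [2] 2/3 → 3 ('aaa')
  [3] 3/7 → 4 ('aaab')
  [4] 7/4 → 2 ('aa')
  [5] 4/8 → 3 ('aab')
  [6] 8/0 → 1 ('a')
  [7] 0/5 → 5 ('abaaa')
  [8] 5/9 → 2 ('ab')
  [9] 9/12 → 0 ('')
  [10] 12/1 → 2 ('ba')
  [11] 1/6 → 4 ('baaa')
  [12] 6/11 → 1 ('b')
  [13] 11/10 → 2 ('bb')

[0, 1, 3, 4, 2, 3, 1, 5, 2, 0, 2, 4, 1, 2]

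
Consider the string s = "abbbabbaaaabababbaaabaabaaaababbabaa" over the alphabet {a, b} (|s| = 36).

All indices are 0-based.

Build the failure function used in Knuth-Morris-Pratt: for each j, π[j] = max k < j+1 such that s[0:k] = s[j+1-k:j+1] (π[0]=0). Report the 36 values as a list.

[0, 0, 0, 0, 1, 2, 3, 1, 1, 1, 1, 2, 1, 2, 1, 2, 3, 1, 1, 1, 2, 1, 1, 2, 1, 1, 1, 1, 2, 1, 2, 3, 1, 2, 1, 1]

π[0] = 0
j=1 s[j]='b': π[1]=0 (border '')
j=2 s[j]='b': π[2]=0 (border '')
j=3 s[j]='b': π[3]=0 (border '')
j=4 s[j]='a': π[4]=1 (border 'a')
j=5 s[j]='b': π[5]=2 (border 'ab')
j=6 s[j]='b': π[6]=3 (border 'abb')
j=7 s[j]='a': k: 3→0; π[7]=1 (border 'a')
j=8 s[j]='a': k: 1→0; π[8]=1 (border 'a')
j=9 s[j]='a': k: 1→0; π[9]=1 (border 'a')
j=10 s[j]='a': k: 1→0; π[10]=1 (border 'a')
j=11 s[j]='b': π[11]=2 (border 'ab')
j=12 s[j]='a': k: 2→0; π[12]=1 (border 'a')
j=13 s[j]='b': π[13]=2 (border 'ab')
j=14 s[j]='a': k: 2→0; π[14]=1 (border 'a')
j=15 s[j]='b': π[15]=2 (border 'ab')
j=16 s[j]='b': π[16]=3 (border 'abb')
j=17 s[j]='a': k: 3→0; π[17]=1 (border 'a')
j=18 s[j]='a': k: 1→0; π[18]=1 (border 'a')
j=19 s[j]='a': k: 1→0; π[19]=1 (border 'a')
j=20 s[j]='b': π[20]=2 (border 'ab')
j=21 s[j]='a': k: 2→0; π[21]=1 (border 'a')
j=22 s[j]='a': k: 1→0; π[22]=1 (border 'a')
j=23 s[j]='b': π[23]=2 (border 'ab')
j=24 s[j]='a': k: 2→0; π[24]=1 (border 'a')
j=25 s[j]='a': k: 1→0; π[25]=1 (border 'a')
j=26 s[j]='a': k: 1→0; π[26]=1 (border 'a')
j=27 s[j]='a': k: 1→0; π[27]=1 (border 'a')
j=28 s[j]='b': π[28]=2 (border 'ab')
j=29 s[j]='a': k: 2→0; π[29]=1 (border 'a')
j=30 s[j]='b': π[30]=2 (border 'ab')
j=31 s[j]='b': π[31]=3 (border 'abb')
j=32 s[j]='a': k: 3→0; π[32]=1 (border 'a')
j=33 s[j]='b': π[33]=2 (border 'ab')
j=34 s[j]='a': k: 2→0; π[34]=1 (border 'a')
j=35 s[j]='a': k: 1→0; π[35]=1 (border 'a')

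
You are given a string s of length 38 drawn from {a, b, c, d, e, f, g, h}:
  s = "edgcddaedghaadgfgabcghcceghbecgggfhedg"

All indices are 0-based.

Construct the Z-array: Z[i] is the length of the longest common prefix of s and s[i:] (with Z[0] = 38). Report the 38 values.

[38, 0, 0, 0, 0, 0, 0, 3, 0, 0, 0, 0, 0, 0, 0, 0, 0, 0, 0, 0, 0, 0, 0, 0, 1, 0, 0, 0, 1, 0, 0, 0, 0, 0, 0, 3, 0, 0]

Z[0]=38
i=1: fresh scan; Z[1]=0
i=2: fresh scan; Z[2]=0
i=3: fresh scan; Z[3]=0
i=4: fresh scan; Z[4]=0
i=5: fresh scan; Z[5]=0
i=6: fresh scan; Z[6]=0
i=7: fresh scan; Z[7]=3 scan→box=[7,10)
i=8: min(r-i=2, Z[1]=0)=0; Z[8]=0
i=9: min(r-i=1, Z[2]=0)=0; Z[9]=0
i=10: fresh scan; Z[10]=0
i=11: fresh scan; Z[11]=0
i=12: fresh scan; Z[12]=0
i=13: fresh scan; Z[13]=0
i=14: fresh scan; Z[14]=0
i=15: fresh scan; Z[15]=0
i=16: fresh scan; Z[16]=0
i=17: fresh scan; Z[17]=0
i=18: fresh scan; Z[18]=0
i=19: fresh scan; Z[19]=0
i=20: fresh scan; Z[20]=0
i=21: fresh scan; Z[21]=0
i=22: fresh scan; Z[22]=0
i=23: fresh scan; Z[23]=0
i=24: fresh scan; Z[24]=1 scan→box=[24,25)
i=25: fresh scan; Z[25]=0
i=26: fresh scan; Z[26]=0
i=27: fresh scan; Z[27]=0
i=28: fresh scan; Z[28]=1 scan→box=[28,29)
i=29: fresh scan; Z[29]=0
i=30: fresh scan; Z[30]=0
i=31: fresh scan; Z[31]=0
i=32: fresh scan; Z[32]=0
i=33: fresh scan; Z[33]=0
i=34: fresh scan; Z[34]=0
i=35: fresh scan; Z[35]=3 scan→box=[35,38)
i=36: min(r-i=2, Z[1]=0)=0; Z[36]=0
i=37: min(r-i=1, Z[2]=0)=0; Z[37]=0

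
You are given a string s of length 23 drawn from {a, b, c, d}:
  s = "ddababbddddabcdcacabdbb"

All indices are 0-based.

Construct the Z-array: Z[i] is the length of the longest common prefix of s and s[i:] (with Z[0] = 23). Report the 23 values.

Z[0]=23
i=1: i≥r, start 0; Z[1]=1 scan→box=[1,2)
i=2: i≥r, start 0; Z[2]=0
i=3: i≥r, start 0; Z[3]=0
i=4: i≥r, start 0; Z[4]=0
i=5: i≥r, start 0; Z[5]=0
i=6: i≥r, start 0; Z[6]=0
i=7: i≥r, start 0; Z[7]=2 scan→box=[7,9)
i=8: min(r-i=1, Z[1]=1)=1; Z[8]=2 scan→box=[8,10)
i=9: min(r-i=1, Z[1]=1)=1; Z[9]=4 scan→box=[9,13)
i=10: min(r-i=3, Z[1]=1)=1; Z[10]=1
i=11: min(r-i=2, Z[2]=0)=0; Z[11]=0
i=12: min(r-i=1, Z[3]=0)=0; Z[12]=0
i=13: i≥r, start 0; Z[13]=0
i=14: i≥r, start 0; Z[14]=1 scan→box=[14,15)
i=15: i≥r, start 0; Z[15]=0
i=16: i≥r, start 0; Z[16]=0
i=17: i≥r, start 0; Z[17]=0
i=18: i≥r, start 0; Z[18]=0
i=19: i≥r, start 0; Z[19]=0
i=20: i≥r, start 0; Z[20]=1 scan→box=[20,21)
i=21: i≥r, start 0; Z[21]=0
i=22: i≥r, start 0; Z[22]=0

[23, 1, 0, 0, 0, 0, 0, 2, 2, 4, 1, 0, 0, 0, 1, 0, 0, 0, 0, 0, 1, 0, 0]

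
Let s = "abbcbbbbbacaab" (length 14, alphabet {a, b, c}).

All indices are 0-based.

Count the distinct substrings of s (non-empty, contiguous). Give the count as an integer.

rank→(start, suffix):
  0 → (11, 'aab')
  1 → (12, 'ab')
  2 → (0, 'abbcbbbbbacaab')
  3 → (9, 'acaab')
  4 → (13, 'b')
  5 → (8, 'bacaab')
  6 → (7, 'bbacaab')
  7 → (6, 'bbbacaab')
  8 → (5, 'bbbbacaab')
  9 → (4, 'bbbbbacaab')
  10 → (1, 'bbcbbbbbacaab')
  11 → (2, 'bcbbbbbacaab')
  12 → (10, 'caab')
  13 → (3, 'cbbbbbacaab')

SA = [11, 12, 0, 9, 13, 8, 7, 6, 5, 4, 1, 2, 10, 3]
rank  pair      lcp
   1  s[11:],s[12:]  1  'a'
   2  s[12:],s[0:]  2  'ab'
   3  s[0:],s[9:]  1  'a'
   4  s[9:],s[13:]  0  ''
   5  s[13:],s[8:]  1  'b'
   6  s[8:],s[7:]  1  'b'
   7  s[7:],s[6:]  2  'bb'
   8  s[6:],s[5:]  3  'bbb'
   9  s[5:],s[4:]  4  'bbbb'
  10  s[4:],s[1:]  2  'bb'
  11  s[1:],s[2:]  1  'b'
  12  s[2:],s[10:]  0  ''
  13  s[10:],s[3:]  1  'c'

n(n+1)/2 = 14·15/2 = 105
Σ LCP = 0 + 1 + 2 + 1 + 0 + 1 + 1 + 2 + 3 + 4 + 2 + 1 + 0 + 1 = 19
distinct = 105 − 19 = 86

86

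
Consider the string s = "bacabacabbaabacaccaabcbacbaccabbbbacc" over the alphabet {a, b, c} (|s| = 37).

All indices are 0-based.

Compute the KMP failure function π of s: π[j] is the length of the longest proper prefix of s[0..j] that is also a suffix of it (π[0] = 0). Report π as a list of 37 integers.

π[0] = 0
j=1 s[j]='a': π[1]=0 (border '')
j=2 s[j]='c': π[2]=0 (border '')
j=3 s[j]='a': π[3]=0 (border '')
j=4 s[j]='b': π[4]=1 (border 'b')
j=5 s[j]='a': π[5]=2 (border 'ba')
j=6 s[j]='c': π[6]=3 (border 'bac')
j=7 s[j]='a': π[7]=4 (border 'baca')
j=8 s[j]='b': π[8]=5 (border 'bacab')
j=9 s[j]='b': k: 5→1→0; π[9]=1 (border 'b')
j=10 s[j]='a': π[10]=2 (border 'ba')
j=11 s[j]='a': k: 2→0; π[11]=0 (border '')
j=12 s[j]='b': π[12]=1 (border 'b')
j=13 s[j]='a': π[13]=2 (border 'ba')
j=14 s[j]='c': π[14]=3 (border 'bac')
j=15 s[j]='a': π[15]=4 (border 'baca')
j=16 s[j]='c': k: 4→0; π[16]=0 (border '')
j=17 s[j]='c': π[17]=0 (border '')
j=18 s[j]='a': π[18]=0 (border '')
j=19 s[j]='a': π[19]=0 (border '')
j=20 s[j]='b': π[20]=1 (border 'b')
j=21 s[j]='c': k: 1→0; π[21]=0 (border '')
j=22 s[j]='b': π[22]=1 (border 'b')
j=23 s[j]='a': π[23]=2 (border 'ba')
j=24 s[j]='c': π[24]=3 (border 'bac')
j=25 s[j]='b': k: 3→0; π[25]=1 (border 'b')
j=26 s[j]='a': π[26]=2 (border 'ba')
j=27 s[j]='c': π[27]=3 (border 'bac')
j=28 s[j]='c': k: 3→0; π[28]=0 (border '')
j=29 s[j]='a': π[29]=0 (border '')
j=30 s[j]='b': π[30]=1 (border 'b')
j=31 s[j]='b': k: 1→0; π[31]=1 (border 'b')
j=32 s[j]='b': k: 1→0; π[32]=1 (border 'b')
j=33 s[j]='b': k: 1→0; π[33]=1 (border 'b')
j=34 s[j]='a': π[34]=2 (border 'ba')
j=35 s[j]='c': π[35]=3 (border 'bac')
j=36 s[j]='c': k: 3→0; π[36]=0 (border '')

[0, 0, 0, 0, 1, 2, 3, 4, 5, 1, 2, 0, 1, 2, 3, 4, 0, 0, 0, 0, 1, 0, 1, 2, 3, 1, 2, 3, 0, 0, 1, 1, 1, 1, 2, 3, 0]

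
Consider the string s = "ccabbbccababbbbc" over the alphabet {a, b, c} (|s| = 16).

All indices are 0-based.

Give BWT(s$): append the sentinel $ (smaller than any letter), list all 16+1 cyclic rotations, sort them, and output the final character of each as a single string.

ccbcaababbbbbccb$

rank  rotation           last
    0  $ccabbbccababbbbc  c
    1  ababbbbc$ccabbbcc  c
    2  abbbbc$ccabbbccab  b
    3  abbbccababbbbc$cc  c
    4  babbbbc$ccabbbcca  a
    5  bbbbc$ccabbbccaba  a
    6  bbbc$ccabbbccabab  b
    7  bbbccababbbbc$cca  a
    8  bbc$ccabbbccababb  b
    9  bbccababbbbc$ccab  b
   10  bc$ccabbbccababbb  b
   11  bccababbbbc$ccabb  b
   12  c$ccabbbccababbbb  b
   13  cababbbbc$ccabbbc  c
   14  cabbbccababbbbc$c  c
   15  ccababbbbc$ccabbb  b
   16  ccabbbccababbbbc$  $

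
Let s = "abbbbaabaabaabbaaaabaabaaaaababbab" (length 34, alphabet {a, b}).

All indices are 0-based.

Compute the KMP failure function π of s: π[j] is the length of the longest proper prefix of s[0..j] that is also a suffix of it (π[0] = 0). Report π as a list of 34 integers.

π[0] = 0
j=1 s[j]='b': π[1]=0 (border '')
j=2 s[j]='b': π[2]=0 (border '')
j=3 s[j]='b': π[3]=0 (border '')
j=4 s[j]='b': π[4]=0 (border '')
j=5 s[j]='a': π[5]=1 (border 'a')
j=6 s[j]='a': k: 1→0; π[6]=1 (border 'a')
j=7 s[j]='b': π[7]=2 (border 'ab')
j=8 s[j]='a': k: 2→0; π[8]=1 (border 'a')
j=9 s[j]='a': k: 1→0; π[9]=1 (border 'a')
j=10 s[j]='b': π[10]=2 (border 'ab')
j=11 s[j]='a': k: 2→0; π[11]=1 (border 'a')
j=12 s[j]='a': k: 1→0; π[12]=1 (border 'a')
j=13 s[j]='b': π[13]=2 (border 'ab')
j=14 s[j]='b': π[14]=3 (border 'abb')
j=15 s[j]='a': k: 3→0; π[15]=1 (border 'a')
j=16 s[j]='a': k: 1→0; π[16]=1 (border 'a')
j=17 s[j]='a': k: 1→0; π[17]=1 (border 'a')
j=18 s[j]='a': k: 1→0; π[18]=1 (border 'a')
j=19 s[j]='b': π[19]=2 (border 'ab')
j=20 s[j]='a': k: 2→0; π[20]=1 (border 'a')
j=21 s[j]='a': k: 1→0; π[21]=1 (border 'a')
j=22 s[j]='b': π[22]=2 (border 'ab')
j=23 s[j]='a': k: 2→0; π[23]=1 (border 'a')
j=24 s[j]='a': k: 1→0; π[24]=1 (border 'a')
j=25 s[j]='a': k: 1→0; π[25]=1 (border 'a')
j=26 s[j]='a': k: 1→0; π[26]=1 (border 'a')
j=27 s[j]='a': k: 1→0; π[27]=1 (border 'a')
j=28 s[j]='b': π[28]=2 (border 'ab')
j=29 s[j]='a': k: 2→0; π[29]=1 (border 'a')
j=30 s[j]='b': π[30]=2 (border 'ab')
j=31 s[j]='b': π[31]=3 (border 'abb')
j=32 s[j]='a': k: 3→0; π[32]=1 (border 'a')
j=33 s[j]='b': π[33]=2 (border 'ab')

[0, 0, 0, 0, 0, 1, 1, 2, 1, 1, 2, 1, 1, 2, 3, 1, 1, 1, 1, 2, 1, 1, 2, 1, 1, 1, 1, 1, 2, 1, 2, 3, 1, 2]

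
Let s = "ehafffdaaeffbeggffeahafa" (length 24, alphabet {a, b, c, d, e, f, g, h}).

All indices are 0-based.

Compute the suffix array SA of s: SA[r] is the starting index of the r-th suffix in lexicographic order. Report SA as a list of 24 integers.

rank | idx | suffix
   0 |  23 | a
   1 |   7 | aaeffbeggffeahafa
   2 |   8 | aeffbeggffeahafa
   3 |  21 | afa
   4 |   2 | afffdaaeffbeggffeahafa
   5 |  19 | ahafa
   6 |  12 | beggffeahafa
   7 |   6 | daaeffbeggffeahafa
   8 |  18 | eahafa
   9 |   9 | effbeggffeahafa
  10 |  13 | eggffeahafa
  11 |   0 | ehafffdaaeffbeggffeahafa
  12 |  22 | fa
  13 |  11 | fbeggffeahafa
  14 |   5 | fdaaeffbeggffeahafa
  15 |  17 | feahafa
  16 |  10 | ffbeggffeahafa
  17 |   4 | ffdaaeffbeggffeahafa
  18 |  16 | ffeahafa
  19 |   3 | fffdaaeffbeggffeahafa
  20 |  15 | gffeahafa
  21 |  14 | ggffeahafa
  22 |  20 | hafa
  23 |   1 | hafffdaaeffbeggffeahafa

[23, 7, 8, 21, 2, 19, 12, 6, 18, 9, 13, 0, 22, 11, 5, 17, 10, 4, 16, 3, 15, 14, 20, 1]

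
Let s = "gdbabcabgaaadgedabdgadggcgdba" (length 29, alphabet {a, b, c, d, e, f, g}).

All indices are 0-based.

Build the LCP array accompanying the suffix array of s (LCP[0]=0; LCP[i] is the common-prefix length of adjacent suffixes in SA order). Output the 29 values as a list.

[0, 1, 2, 1, 2, 2, 1, 3, 0, 2, 1, 1, 1, 0, 1, 0, 1, 3, 1, 2, 2, 0, 0, 2, 1, 1, 4, 1, 1]

rank | idx | suffix
   0 |  28 | a
   1 |   9 | aaadgedabdgadggcgdba
   2 |  10 | aadgedabdgadggcgdba
   3 |   3 | abcabgaaadgedabdgadggcgdba
   4 |  16 | abdgadggcgdba
   5 |   6 | abgaaadgedabdgadggcgdba
   6 |  11 | adgedabdgadggcgdba
   7 |  20 | adggcgdba
   8 |  27 | ba
   9 |   2 | babcabgaaadgedabdgadggcgdba
  10 |   4 | bcabgaaadgedabdgadggcgdba
  11 |  17 | bdgadggcgdba
  12 |   7 | bgaaadgedabdgadggcgdba
  13 |   5 | cabgaaadgedabdgadggcgdba
  14 |  24 | cgdba
  15 |  15 | dabdgadggcgdba
  16 |  26 | dba
  17 |   1 | dbabcabgaaadgedabdgadggcgdba
  18 |  18 | dgadggcgdba
  19 |  12 | dgedabdgadggcgdba
  20 |  21 | dggcgdba
  21 |  14 | edabdgadggcgdba
  22 |   8 | gaaadgedabdgadggcgdba
  23 |  19 | gadggcgdba
  24 |  23 | gcgdba
  25 |  25 | gdba
  26 |   0 | gdbabcabgaaadgedabdgadggcgdba
  27 |  13 | gedabdgadggcgdba
  28 |  22 | ggcgdba

SA = [28, 9, 10, 3, 16, 6, 11, 20, 27, 2, 4, 17, 7, 5, 24, 15, 26, 1, 18, 12, 21, 14, 8, 19, 23, 25, 0, 13, 22]
i: (SA[i-1],SA[i]) lcp shared
  1: (28,9) 1 'a'
  2: (9,10) 2 'aa'
  3: (10,3) 1 'a'
  4: (3,16) 2 'ab'
  5: (16,6) 2 'ab'
  6: (6,11) 1 'a'
  7: (11,20) 3 'adg'
  8: (20,27) 0 ''
  9: (27,2) 2 'ba'
  10: (2,4) 1 'b'
  11: (4,17) 1 'b'
  12: (17,7) 1 'b'
  13: (7,5) 0 ''
  14: (5,24) 1 'c'
  15: (24,15) 0 ''
  16: (15,26) 1 'd'
  17: (26,1) 3 'dba'
  18: (1,18) 1 'd'
  19: (18,12) 2 'dg'
  20: (12,21) 2 'dg'
  21: (21,14) 0 ''
  22: (14,8) 0 ''
  23: (8,19) 2 'ga'
  24: (19,23) 1 'g'
  25: (23,25) 1 'g'
  26: (25,0) 4 'gdba'
  27: (0,13) 1 'g'
  28: (13,22) 1 'g'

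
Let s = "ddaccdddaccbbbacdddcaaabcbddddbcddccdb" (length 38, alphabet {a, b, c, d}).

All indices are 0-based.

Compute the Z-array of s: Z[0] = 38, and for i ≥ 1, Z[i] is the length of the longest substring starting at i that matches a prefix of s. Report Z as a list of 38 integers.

[38, 1, 0, 0, 0, 2, 5, 1, 0, 0, 0, 0, 0, 0, 0, 0, 2, 2, 1, 0, 0, 0, 0, 0, 0, 0, 2, 2, 2, 1, 0, 0, 2, 1, 0, 0, 1, 0]

Z[0]=38
i=1: i≥r, start 0; Z[1]=1 extend→box=[1,2)
i=2: i≥r, start 0; Z[2]=0
i=3: i≥r, start 0; Z[3]=0
i=4: i≥r, start 0; Z[4]=0
i=5: i≥r, start 0; Z[5]=2 extend→box=[5,7)
i=6: min(r-i=1, Z[1]=1)=1; Z[6]=5 extend→box=[6,11)
i=7: min(r-i=4, Z[1]=1)=1; Z[7]=1
i=8: min(r-i=3, Z[2]=0)=0; Z[8]=0
i=9: min(r-i=2, Z[3]=0)=0; Z[9]=0
i=10: min(r-i=1, Z[4]=0)=0; Z[10]=0
i=11: i≥r, start 0; Z[11]=0
i=12: i≥r, start 0; Z[12]=0
i=13: i≥r, start 0; Z[13]=0
i=14: i≥r, start 0; Z[14]=0
i=15: i≥r, start 0; Z[15]=0
i=16: i≥r, start 0; Z[16]=2 extend→box=[16,18)
i=17: min(r-i=1, Z[1]=1)=1; Z[17]=2 extend→box=[17,19)
i=18: min(r-i=1, Z[1]=1)=1; Z[18]=1
i=19: i≥r, start 0; Z[19]=0
i=20: i≥r, start 0; Z[20]=0
i=21: i≥r, start 0; Z[21]=0
i=22: i≥r, start 0; Z[22]=0
i=23: i≥r, start 0; Z[23]=0
i=24: i≥r, start 0; Z[24]=0
i=25: i≥r, start 0; Z[25]=0
i=26: i≥r, start 0; Z[26]=2 extend→box=[26,28)
i=27: min(r-i=1, Z[1]=1)=1; Z[27]=2 extend→box=[27,29)
i=28: min(r-i=1, Z[1]=1)=1; Z[28]=2 extend→box=[28,30)
i=29: min(r-i=1, Z[1]=1)=1; Z[29]=1
i=30: i≥r, start 0; Z[30]=0
i=31: i≥r, start 0; Z[31]=0
i=32: i≥r, start 0; Z[32]=2 extend→box=[32,34)
i=33: min(r-i=1, Z[1]=1)=1; Z[33]=1
i=34: i≥r, start 0; Z[34]=0
i=35: i≥r, start 0; Z[35]=0
i=36: i≥r, start 0; Z[36]=1 extend→box=[36,37)
i=37: i≥r, start 0; Z[37]=0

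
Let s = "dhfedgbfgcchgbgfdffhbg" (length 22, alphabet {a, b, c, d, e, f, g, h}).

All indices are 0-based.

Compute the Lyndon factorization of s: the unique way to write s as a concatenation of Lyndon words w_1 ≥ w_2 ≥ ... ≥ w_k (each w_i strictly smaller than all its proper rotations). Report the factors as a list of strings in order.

emit factor 1: 'dhfe' (i=0, period=4)
emit factor 2: 'dg' (i=4, period=2)
emit factor 3: 'bfgcchgbgfdffhbg' (i=6, period=16)

["dhfe", "dg", "bfgcchgbgfdffhbg"]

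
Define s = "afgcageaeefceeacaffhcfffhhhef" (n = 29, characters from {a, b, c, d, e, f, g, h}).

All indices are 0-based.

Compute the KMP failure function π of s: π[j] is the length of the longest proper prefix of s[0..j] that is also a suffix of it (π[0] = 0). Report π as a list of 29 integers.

π[0] = 0
j=1 s[j]='f': π[1]=0 (border '')
j=2 s[j]='g': π[2]=0 (border '')
j=3 s[j]='c': π[3]=0 (border '')
j=4 s[j]='a': π[4]=1 (border 'a')
j=5 s[j]='g': k: 1→0; π[5]=0 (border '')
j=6 s[j]='e': π[6]=0 (border '')
j=7 s[j]='a': π[7]=1 (border 'a')
j=8 s[j]='e': k: 1→0; π[8]=0 (border '')
j=9 s[j]='e': π[9]=0 (border '')
j=10 s[j]='f': π[10]=0 (border '')
j=11 s[j]='c': π[11]=0 (border '')
j=12 s[j]='e': π[12]=0 (border '')
j=13 s[j]='e': π[13]=0 (border '')
j=14 s[j]='a': π[14]=1 (border 'a')
j=15 s[j]='c': k: 1→0; π[15]=0 (border '')
j=16 s[j]='a': π[16]=1 (border 'a')
j=17 s[j]='f': π[17]=2 (border 'af')
j=18 s[j]='f': k: 2→0; π[18]=0 (border '')
j=19 s[j]='h': π[19]=0 (border '')
j=20 s[j]='c': π[20]=0 (border '')
j=21 s[j]='f': π[21]=0 (border '')
j=22 s[j]='f': π[22]=0 (border '')
j=23 s[j]='f': π[23]=0 (border '')
j=24 s[j]='h': π[24]=0 (border '')
j=25 s[j]='h': π[25]=0 (border '')
j=26 s[j]='h': π[26]=0 (border '')
j=27 s[j]='e': π[27]=0 (border '')
j=28 s[j]='f': π[28]=0 (border '')

[0, 0, 0, 0, 1, 0, 0, 1, 0, 0, 0, 0, 0, 0, 1, 0, 1, 2, 0, 0, 0, 0, 0, 0, 0, 0, 0, 0, 0]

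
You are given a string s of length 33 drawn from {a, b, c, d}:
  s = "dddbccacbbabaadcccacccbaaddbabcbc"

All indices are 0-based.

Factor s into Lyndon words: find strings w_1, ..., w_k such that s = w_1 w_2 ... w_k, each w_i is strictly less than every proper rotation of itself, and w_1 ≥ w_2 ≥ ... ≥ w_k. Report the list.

["d", "d", "d", "bcc", "acbb", "ab", "aadcccacccbaaddbabcbc"]

emit factor 1: 'd' (i=0, period=1)
emit factor 2: 'd' (i=1, period=1)
emit factor 3: 'd' (i=2, period=1)
emit factor 4: 'bcc' (i=3, period=3)
emit factor 5: 'acbb' (i=6, period=4)
emit factor 6: 'ab' (i=10, period=2)
emit factor 7: 'aadcccacccbaaddbabcbc' (i=12, period=21)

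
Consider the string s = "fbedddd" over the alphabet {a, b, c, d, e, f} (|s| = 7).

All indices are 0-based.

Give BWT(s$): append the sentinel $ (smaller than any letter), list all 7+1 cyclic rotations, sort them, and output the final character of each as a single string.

dfdddeb$

rank  rotation  last
    0  $fbedddd  d
    1  bedddd$f  f
    2  d$fbeddd  d
    3  dd$fbedd  d
    4  ddd$fbed  d
    5  dddd$fbe  e
    6  edddd$fb  b
    7  fbedddd$  $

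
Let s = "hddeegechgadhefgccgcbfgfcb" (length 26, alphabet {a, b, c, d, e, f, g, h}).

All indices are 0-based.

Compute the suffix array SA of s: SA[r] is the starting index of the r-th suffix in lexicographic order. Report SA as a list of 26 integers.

rank→(start, suffix):
  0 → (10, 'adhefgccgcbfgfcb')
  1 → (25, 'b')
  2 → (20, 'bfgfcb')
  3 → (24, 'cb')
  4 → (19, 'cbfgfcb')
  5 → (16, 'ccgcbfgfcb')
  6 → (17, 'cgcbfgfcb')
  7 → (7, 'chgadhefgccgcbfgfcb')
  8 → (1, 'ddeegechgadhefgccgcbfgfcb')
  9 → (2, 'deegechgadhefgccgcbfgfcb')
  10 → (11, 'dhefgccgcbfgfcb')
  11 → (6, 'echgadhefgccgcbfgfcb')
  12 → (3, 'eegechgadhefgccgcbfgfcb')
  13 → (13, 'efgccgcbfgfcb')
  14 → (4, 'egechgadhefgccgcbfgfcb')
  15 → (23, 'fcb')
  16 → (14, 'fgccgcbfgfcb')
  17 → (21, 'fgfcb')
  18 → (9, 'gadhefgccgcbfgfcb')
  19 → (18, 'gcbfgfcb')
  20 → (15, 'gccgcbfgfcb')
  21 → (5, 'gechgadhefgccgcbfgfcb')
  22 → (22, 'gfcb')
  23 → (0, 'hddeegechgadhefgccgcbfgfcb')
  24 → (12, 'hefgccgcbfgfcb')
  25 → (8, 'hgadhefgccgcbfgfcb')

[10, 25, 20, 24, 19, 16, 17, 7, 1, 2, 11, 6, 3, 13, 4, 23, 14, 21, 9, 18, 15, 5, 22, 0, 12, 8]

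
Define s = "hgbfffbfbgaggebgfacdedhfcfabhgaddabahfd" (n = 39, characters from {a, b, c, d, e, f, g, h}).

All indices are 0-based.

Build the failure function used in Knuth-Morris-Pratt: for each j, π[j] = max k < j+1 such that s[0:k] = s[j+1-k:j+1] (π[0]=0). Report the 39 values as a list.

π[0] = 0
j=1 s[j]='g': π[1]=0 (border '')
j=2 s[j]='b': π[2]=0 (border '')
j=3 s[j]='f': π[3]=0 (border '')
j=4 s[j]='f': π[4]=0 (border '')
j=5 s[j]='f': π[5]=0 (border '')
j=6 s[j]='b': π[6]=0 (border '')
j=7 s[j]='f': π[7]=0 (border '')
j=8 s[j]='b': π[8]=0 (border '')
j=9 s[j]='g': π[9]=0 (border '')
j=10 s[j]='a': π[10]=0 (border '')
j=11 s[j]='g': π[11]=0 (border '')
j=12 s[j]='g': π[12]=0 (border '')
j=13 s[j]='e': π[13]=0 (border '')
j=14 s[j]='b': π[14]=0 (border '')
j=15 s[j]='g': π[15]=0 (border '')
j=16 s[j]='f': π[16]=0 (border '')
j=17 s[j]='a': π[17]=0 (border '')
j=18 s[j]='c': π[18]=0 (border '')
j=19 s[j]='d': π[19]=0 (border '')
j=20 s[j]='e': π[20]=0 (border '')
j=21 s[j]='d': π[21]=0 (border '')
j=22 s[j]='h': π[22]=1 (border 'h')
j=23 s[j]='f': k: 1→0; π[23]=0 (border '')
j=24 s[j]='c': π[24]=0 (border '')
j=25 s[j]='f': π[25]=0 (border '')
j=26 s[j]='a': π[26]=0 (border '')
j=27 s[j]='b': π[27]=0 (border '')
j=28 s[j]='h': π[28]=1 (border 'h')
j=29 s[j]='g': π[29]=2 (border 'hg')
j=30 s[j]='a': k: 2→0; π[30]=0 (border '')
j=31 s[j]='d': π[31]=0 (border '')
j=32 s[j]='d': π[32]=0 (border '')
j=33 s[j]='a': π[33]=0 (border '')
j=34 s[j]='b': π[34]=0 (border '')
j=35 s[j]='a': π[35]=0 (border '')
j=36 s[j]='h': π[36]=1 (border 'h')
j=37 s[j]='f': k: 1→0; π[37]=0 (border '')
j=38 s[j]='d': π[38]=0 (border '')

[0, 0, 0, 0, 0, 0, 0, 0, 0, 0, 0, 0, 0, 0, 0, 0, 0, 0, 0, 0, 0, 0, 1, 0, 0, 0, 0, 0, 1, 2, 0, 0, 0, 0, 0, 0, 1, 0, 0]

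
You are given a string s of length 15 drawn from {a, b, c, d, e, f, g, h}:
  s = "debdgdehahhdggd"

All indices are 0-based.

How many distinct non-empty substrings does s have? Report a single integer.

sorted suffixes:
  #0 SA[0]=8  'ahhdggd'
  #1 SA[1]=2  'bdgdehahhdggd'
  #2 SA[2]=14  'd'
  #3 SA[3]=0  'debdgdehahhdggd'
  #4 SA[4]=5  'dehahhdggd'
  #5 SA[5]=3  'dgdehahhdggd'
  #6 SA[6]=11  'dggd'
  #7 SA[7]=1  'ebdgdehahhdggd'
  #8 SA[8]=6  'ehahhdggd'
  #9 SA[9]=13  'gd'
  #10 SA[10]=4  'gdehahhdggd'
  #11 SA[11]=12  'ggd'
  #12 SA[12]=7  'hahhdggd'
  #13 SA[13]=10  'hdggd'
  #14 SA[14]=9  'hhdggd'

SA = [8, 2, 14, 0, 5, 3, 11, 1, 6, 13, 4, 12, 7, 10, 9]
rank  pair      lcp
   1  s[8:],s[2:]  0  ''
   2  s[2:],s[14:]  0  ''
   3  s[14:],s[0:]  1  'd'
   4  s[0:],s[5:]  2  'de'
   5  s[5:],s[3:]  1  'd'
   6  s[3:],s[11:]  2  'dg'
   7  s[11:],s[1:]  0  ''
   8  s[1:],s[6:]  1  'e'
   9  s[6:],s[13:]  0  ''
  10  s[13:],s[4:]  2  'gd'
  11  s[4:],s[12:]  1  'g'
  12  s[12:],s[7:]  0  ''
  13  s[7:],s[10:]  1  'h'
  14  s[10:],s[9:]  1  'h'

n(n+1)/2 = 15·16/2 = 120
Σ LCP = 0 + 0 + 0 + 1 + 2 + 1 + 2 + 0 + 1 + 0 + 2 + 1 + 0 + 1 + 1 = 12
distinct = 120 − 12 = 108

108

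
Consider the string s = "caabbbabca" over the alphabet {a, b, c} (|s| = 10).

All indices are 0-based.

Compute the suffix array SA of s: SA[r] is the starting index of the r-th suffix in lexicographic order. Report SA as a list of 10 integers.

[9, 1, 2, 6, 5, 4, 3, 7, 8, 0]

rank→(start, suffix):
  0 → (9, 'a')
  1 → (1, 'aabbbabca')
  2 → (2, 'abbbabca')
  3 → (6, 'abca')
  4 → (5, 'babca')
  5 → (4, 'bbabca')
  6 → (3, 'bbbabca')
  7 → (7, 'bca')
  8 → (8, 'ca')
  9 → (0, 'caabbbabca')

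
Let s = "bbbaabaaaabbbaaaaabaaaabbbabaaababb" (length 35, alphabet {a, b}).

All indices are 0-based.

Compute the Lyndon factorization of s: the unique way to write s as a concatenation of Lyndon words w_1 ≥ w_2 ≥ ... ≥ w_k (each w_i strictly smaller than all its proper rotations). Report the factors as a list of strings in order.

emit factor 1: 'b' (i=0, period=1)
emit factor 2: 'b' (i=1, period=1)
emit factor 3: 'b' (i=2, period=1)
emit factor 4: 'aab' (i=3, period=3)
emit factor 5: 'aaaabbb' (i=6, period=7)
emit factor 6: 'aaaaabaaaabbbabaaababb' (i=13, period=22)

["b", "b", "b", "aab", "aaaabbb", "aaaaabaaaabbbabaaababb"]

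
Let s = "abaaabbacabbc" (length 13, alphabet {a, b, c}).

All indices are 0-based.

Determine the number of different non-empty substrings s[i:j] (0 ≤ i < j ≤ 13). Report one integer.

rank | idx | suffix
   0 |   2 | aaabbacabbc
   1 |   3 | aabbacabbc
   2 |   0 | abaaabbacabbc
   3 |   4 | abbacabbc
   4 |   9 | abbc
   5 |   7 | acabbc
   6 |   1 | baaabbacabbc
   7 |   6 | bacabbc
   8 |   5 | bbacabbc
   9 |  10 | bbc
  10 |  11 | bc
  11 |  12 | c
  12 |   8 | cabbc

SA = [2, 3, 0, 4, 9, 7, 1, 6, 5, 10, 11, 12, 8]
i: (SA[i-1],SA[i]) lcp shared
  1: (2,3) 2 'aa'
  2: (3,0) 1 'a'
  3: (0,4) 2 'ab'
  4: (4,9) 3 'abb'
  5: (9,7) 1 'a'
  6: (7,1) 0 ''
  7: (1,6) 2 'ba'
  8: (6,5) 1 'b'
  9: (5,10) 2 'bb'
  10: (10,11) 1 'b'
  11: (11,12) 0 ''
  12: (12,8) 1 'c'

n(n+1)/2 = 13·14/2 = 91
Σ LCP = 0 + 2 + 1 + 2 + 3 + 1 + 0 + 2 + 1 + 2 + 1 + 0 + 1 = 16
distinct = 91 − 16 = 75

75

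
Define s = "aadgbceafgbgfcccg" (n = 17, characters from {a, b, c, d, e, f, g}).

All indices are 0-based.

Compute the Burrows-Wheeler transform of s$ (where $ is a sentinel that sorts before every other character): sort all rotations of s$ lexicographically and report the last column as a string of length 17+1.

rank  rotation            last
    0  $aadgbceafgbgfcccg  g
    1  aadgbceafgbgfcccg$  $
    2  adgbceafgbgfcccg$a  a
    3  afgbgfcccg$aadgbce  e
    4  bceafgbgfcccg$aadg  g
    5  bgfcccg$aadgbceafg  g
    6  cccg$aadgbceafgbgf  f
    7  ccg$aadgbceafgbgfc  c
    8  ceafgbgfcccg$aadgb  b
    9  cg$aadgbceafgbgfcc  c
   10  dgbceafgbgfcccg$aa  a
   11  eafgbgfcccg$aadgbc  c
   12  fcccg$aadgbceafgbg  g
   13  fgbgfcccg$aadgbcea  a
   14  g$aadgbceafgbgfccc  c
   15  gbceafgbgfcccg$aad  d
   16  gbgfcccg$aadgbceaf  f
   17  gfcccg$aadgbceafgb  b

g$aeggfcbcacgacdfb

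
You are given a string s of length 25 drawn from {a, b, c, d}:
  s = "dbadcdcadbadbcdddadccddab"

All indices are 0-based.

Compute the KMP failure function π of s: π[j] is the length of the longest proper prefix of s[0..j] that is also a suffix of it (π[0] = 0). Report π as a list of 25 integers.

π[0] = 0
j=1 s[j]='b': π[1]=0 (border '')
j=2 s[j]='a': π[2]=0 (border '')
j=3 s[j]='d': π[3]=1 (border 'd')
j=4 s[j]='c': k: 1→0; π[4]=0 (border '')
j=5 s[j]='d': π[5]=1 (border 'd')
j=6 s[j]='c': k: 1→0; π[6]=0 (border '')
j=7 s[j]='a': π[7]=0 (border '')
j=8 s[j]='d': π[8]=1 (border 'd')
j=9 s[j]='b': π[9]=2 (border 'db')
j=10 s[j]='a': π[10]=3 (border 'dba')
j=11 s[j]='d': π[11]=4 (border 'dbad')
j=12 s[j]='b': k: 4→1; π[12]=2 (border 'db')
j=13 s[j]='c': k: 2→0; π[13]=0 (border '')
j=14 s[j]='d': π[14]=1 (border 'd')
j=15 s[j]='d': k: 1→0; π[15]=1 (border 'd')
j=16 s[j]='d': k: 1→0; π[16]=1 (border 'd')
j=17 s[j]='a': k: 1→0; π[17]=0 (border '')
j=18 s[j]='d': π[18]=1 (border 'd')
j=19 s[j]='c': k: 1→0; π[19]=0 (border '')
j=20 s[j]='c': π[20]=0 (border '')
j=21 s[j]='d': π[21]=1 (border 'd')
j=22 s[j]='d': k: 1→0; π[22]=1 (border 'd')
j=23 s[j]='a': k: 1→0; π[23]=0 (border '')
j=24 s[j]='b': π[24]=0 (border '')

[0, 0, 0, 1, 0, 1, 0, 0, 1, 2, 3, 4, 2, 0, 1, 1, 1, 0, 1, 0, 0, 1, 1, 0, 0]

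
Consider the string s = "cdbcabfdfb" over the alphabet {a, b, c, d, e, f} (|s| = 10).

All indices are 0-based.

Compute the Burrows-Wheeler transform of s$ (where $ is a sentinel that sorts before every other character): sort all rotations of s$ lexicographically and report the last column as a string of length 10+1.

bcfdab$cfdb

rank  rotation     last
    0  $cdbcabfdfb  b
    1  abfdfb$cdbc  c
    2  b$cdbcabfdf  f
    3  bcabfdfb$cd  d
    4  bfdfb$cdbca  a
    5  cabfdfb$cdb  b
    6  cdbcabfdfb$  $
    7  dbcabfdfb$c  c
    8  dfb$cdbcabf  f
    9  fb$cdbcabfd  d
   10  fdfb$cdbcab  b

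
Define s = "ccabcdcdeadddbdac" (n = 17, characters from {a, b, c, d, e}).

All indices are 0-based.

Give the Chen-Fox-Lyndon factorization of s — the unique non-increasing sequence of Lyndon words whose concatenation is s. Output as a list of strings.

["c", "c", "abcdcdeadddbdac"]

emit factor 1: 'c' (i=0, period=1)
emit factor 2: 'c' (i=1, period=1)
emit factor 3: 'abcdcdeadddbdac' (i=2, period=15)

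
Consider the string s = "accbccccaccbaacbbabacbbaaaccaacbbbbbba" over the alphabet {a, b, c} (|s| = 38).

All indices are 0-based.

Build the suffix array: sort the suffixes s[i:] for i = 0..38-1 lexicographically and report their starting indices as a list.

sorted suffixes:
  #0 SA[0]=37  'a'
  #1 SA[1]=23  'aaaccaacbbbbbba'
  #2 SA[2]=12  'aacbbabacbbaaaccaacbbbbbba'
  #3 SA[3]=28  'aacbbbbbba'
  #4 SA[4]=24  'aaccaacbbbbbba'
  #5 SA[5]=17  'abacbbaaaccaacbbbbbba'
  #6 SA[6]=19  'acbbaaaccaacbbbbbba'
  #7 SA[7]=13  'acbbabacbbaaaccaacbbbbbba'
  #8 SA[8]=29  'acbbbbbba'
  #9 SA[9]=25  'accaacbbbbbba'
  #10 SA[10]=8  'accbaacbbabacbbaaaccaacbbbbbba'
  #11 SA[11]=0  'accbccccaccbaacbbabacbbaaaccaacbbbbbba'
  #12 SA[12]=36  'ba'
  #13 SA[13]=22  'baaaccaacbbbbbba'
  #14 SA[14]=11  'baacbbabacbbaaaccaacbbbbbba'
  #15 SA[15]=16  'babacbbaaaccaacbbbbbba'
  #16 SA[16]=18  'bacbbaaaccaacbbbbbba'
  #17 SA[17]=35  'bba'
  #18 SA[18]=21  'bbaaaccaacbbbbbba'
  #19 SA[19]=15  'bbabacbbaaaccaacbbbbbba'
  #20 SA[20]=34  'bbba'
  #21 SA[21]=33  'bbbba'
  #22 SA[22]=32  'bbbbba'
  #23 SA[23]=31  'bbbbbba'
  #24 SA[24]=3  'bccccaccbaacbbabacbbaaaccaacbbbbbba'
  #25 SA[25]=27  'caacbbbbbba'
  #26 SA[26]=7  'caccbaacbbabacbbaaaccaacbbbbbba'
  #27 SA[27]=10  'cbaacbbabacbbaaaccaacbbbbbba'
  #28 SA[28]=20  'cbbaaaccaacbbbbbba'
  #29 SA[29]=14  'cbbabacbbaaaccaacbbbbbba'
  #30 SA[30]=30  'cbbbbbba'
  #31 SA[31]=2  'cbccccaccbaacbbabacbbaaaccaacbbbbbba'
  #32 SA[32]=26  'ccaacbbbbbba'
  #33 SA[33]=6  'ccaccbaacbbabacbbaaaccaacbbbbbba'
  #34 SA[34]=9  'ccbaacbbabacbbaaaccaacbbbbbba'
  #35 SA[35]=1  'ccbccccaccbaacbbabacbbaaaccaacbbbbbba'
  #36 SA[36]=5  'cccaccbaacbbabacbbaaaccaacbbbbbba'
  #37 SA[37]=4  'ccccaccbaacbbabacbbaaaccaacbbbbbba'

[37, 23, 12, 28, 24, 17, 19, 13, 29, 25, 8, 0, 36, 22, 11, 16, 18, 35, 21, 15, 34, 33, 32, 31, 3, 27, 7, 10, 20, 14, 30, 2, 26, 6, 9, 1, 5, 4]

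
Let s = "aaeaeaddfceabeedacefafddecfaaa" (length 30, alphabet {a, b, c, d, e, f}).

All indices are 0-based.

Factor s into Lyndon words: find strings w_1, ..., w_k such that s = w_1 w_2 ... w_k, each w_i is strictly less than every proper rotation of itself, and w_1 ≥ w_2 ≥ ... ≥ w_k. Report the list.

["aaeaeaddfceabeedacefafddecf", "a", "a", "a"]

emit factor 1: 'aaeaeaddfceabeedacefafddecf' (i=0, period=27)
emit factor 2: 'a' (i=27, period=1)
emit factor 3: 'a' (i=28, period=1)
emit factor 4: 'a' (i=29, period=1)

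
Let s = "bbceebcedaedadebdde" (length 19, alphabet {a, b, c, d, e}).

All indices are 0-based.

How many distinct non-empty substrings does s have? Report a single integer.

168

sorted suffixes:
  #0 SA[0]=12  'adebdde'
  #1 SA[1]=9  'aedadebdde'
  #2 SA[2]=0  'bbceebcedaedadebdde'
  #3 SA[3]=5  'bcedaedadebdde'
  #4 SA[4]=1  'bceebcedaedadebdde'
  #5 SA[5]=15  'bdde'
  #6 SA[6]=6  'cedaedadebdde'
  #7 SA[7]=2  'ceebcedaedadebdde'
  #8 SA[8]=11  'dadebdde'
  #9 SA[9]=8  'daedadebdde'
  #10 SA[10]=16  'dde'
  #11 SA[11]=17  'de'
  #12 SA[12]=13  'debdde'
  #13 SA[13]=18  'e'
  #14 SA[14]=4  'ebcedaedadebdde'
  #15 SA[15]=14  'ebdde'
  #16 SA[16]=10  'edadebdde'
  #17 SA[17]=7  'edaedadebdde'
  #18 SA[18]=3  'eebcedaedadebdde'

SA = [12, 9, 0, 5, 1, 15, 6, 2, 11, 8, 16, 17, 13, 18, 4, 14, 10, 7, 3]
i: (SA[i-1],SA[i]) lcp shared
  1: (12,9) 1 'a'
  2: (9,0) 0 ''
  3: (0,5) 1 'b'
  4: (5,1) 3 'bce'
  5: (1,15) 1 'b'
  6: (15,6) 0 ''
  7: (6,2) 2 'ce'
  8: (2,11) 0 ''
  9: (11,8) 2 'da'
  10: (8,16) 1 'd'
  11: (16,17) 1 'd'
  12: (17,13) 2 'de'
  13: (13,18) 0 ''
  14: (18,4) 1 'e'
  15: (4,14) 2 'eb'
  16: (14,10) 1 'e'
  17: (10,7) 3 'eda'
  18: (7,3) 1 'e'

n(n+1)/2 = 19·20/2 = 190
Σ LCP = 0 + 1 + 0 + 1 + 3 + 1 + 0 + 2 + 0 + 2 + 1 + 1 + 2 + 0 + 1 + 2 + 1 + 3 + 1 = 22
distinct = 190 − 22 = 168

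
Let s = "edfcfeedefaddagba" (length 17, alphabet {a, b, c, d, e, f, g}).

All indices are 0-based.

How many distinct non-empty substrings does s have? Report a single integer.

142

rank | idx | suffix
   0 |  16 | a
   1 |  10 | addagba
   2 |  13 | agba
   3 |  15 | ba
   4 |   3 | cfeedefaddagba
   5 |  12 | dagba
   6 |  11 | ddagba
   7 |   7 | defaddagba
   8 |   1 | dfcfeedefaddagba
   9 |   6 | edefaddagba
  10 |   0 | edfcfeedefaddagba
  11 |   5 | eedefaddagba
  12 |   8 | efaddagba
  13 |   9 | faddagba
  14 |   2 | fcfeedefaddagba
  15 |   4 | feedefaddagba
  16 |  14 | gba

SA = [16, 10, 13, 15, 3, 12, 11, 7, 1, 6, 0, 5, 8, 9, 2, 4, 14]
i: (SA[i-1],SA[i]) lcp shared
  1: (16,10) 1 'a'
  2: (10,13) 1 'a'
  3: (13,15) 0 ''
  4: (15,3) 0 ''
  5: (3,12) 0 ''
  6: (12,11) 1 'd'
  7: (11,7) 1 'd'
  8: (7,1) 1 'd'
  9: (1,6) 0 ''
  10: (6,0) 2 'ed'
  11: (0,5) 1 'e'
  12: (5,8) 1 'e'
  13: (8,9) 0 ''
  14: (9,2) 1 'f'
  15: (2,4) 1 'f'
  16: (4,14) 0 ''

n(n+1)/2 = 17·18/2 = 153
Σ LCP = 0 + 1 + 1 + 0 + 0 + 0 + 1 + 1 + 1 + 0 + 2 + 1 + 1 + 0 + 1 + 1 + 0 = 11
distinct = 153 − 11 = 142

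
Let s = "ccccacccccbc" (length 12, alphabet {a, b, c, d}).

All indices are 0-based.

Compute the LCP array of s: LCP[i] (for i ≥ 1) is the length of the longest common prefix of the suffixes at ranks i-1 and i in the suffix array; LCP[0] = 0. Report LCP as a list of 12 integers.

[0, 0, 0, 1, 1, 1, 2, 2, 3, 3, 4, 4]

rank | idx | suffix
   0 |   4 | acccccbc
   1 |  10 | bc
   2 |  11 | c
   3 |   3 | cacccccbc
   4 |   9 | cbc
   5 |   2 | ccacccccbc
   6 |   8 | ccbc
   7 |   1 | cccacccccbc
   8 |   7 | cccbc
   9 |   0 | ccccacccccbc
  10 |   6 | ccccbc
  11 |   5 | cccccbc

SA = [4, 10, 11, 3, 9, 2, 8, 1, 7, 0, 6, 5]
i: (SA[i-1],SA[i]) lcp shared
  1: (4,10) 0 ''
  2: (10,11) 0 ''
  3: (11,3) 1 'c'
  4: (3,9) 1 'c'
  5: (9,2) 1 'c'
  6: (2,8) 2 'cc'
  7: (8,1) 2 'cc'
  8: (1,7) 3 'ccc'
  9: (7,0) 3 'ccc'
  10: (0,6) 4 'cccc'
  11: (6,5) 4 'cccc'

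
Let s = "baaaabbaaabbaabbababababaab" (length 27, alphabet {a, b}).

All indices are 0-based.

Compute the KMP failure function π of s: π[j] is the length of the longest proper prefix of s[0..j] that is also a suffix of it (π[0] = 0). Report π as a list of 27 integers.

π[0] = 0
j=1 s[j]='a': π[1]=0 (border '')
j=2 s[j]='a': π[2]=0 (border '')
j=3 s[j]='a': π[3]=0 (border '')
j=4 s[j]='a': π[4]=0 (border '')
j=5 s[j]='b': π[5]=1 (border 'b')
j=6 s[j]='b': k: 1→0; π[6]=1 (border 'b')
j=7 s[j]='a': π[7]=2 (border 'ba')
j=8 s[j]='a': π[8]=3 (border 'baa')
j=9 s[j]='a': π[9]=4 (border 'baaa')
j=10 s[j]='b': k: 4→0; π[10]=1 (border 'b')
j=11 s[j]='b': k: 1→0; π[11]=1 (border 'b')
j=12 s[j]='a': π[12]=2 (border 'ba')
j=13 s[j]='a': π[13]=3 (border 'baa')
j=14 s[j]='b': k: 3→0; π[14]=1 (border 'b')
j=15 s[j]='b': k: 1→0; π[15]=1 (border 'b')
j=16 s[j]='a': π[16]=2 (border 'ba')
j=17 s[j]='b': k: 2→0; π[17]=1 (border 'b')
j=18 s[j]='a': π[18]=2 (border 'ba')
j=19 s[j]='b': k: 2→0; π[19]=1 (border 'b')
j=20 s[j]='a': π[20]=2 (border 'ba')
j=21 s[j]='b': k: 2→0; π[21]=1 (border 'b')
j=22 s[j]='a': π[22]=2 (border 'ba')
j=23 s[j]='b': k: 2→0; π[23]=1 (border 'b')
j=24 s[j]='a': π[24]=2 (border 'ba')
j=25 s[j]='a': π[25]=3 (border 'baa')
j=26 s[j]='b': k: 3→0; π[26]=1 (border 'b')

[0, 0, 0, 0, 0, 1, 1, 2, 3, 4, 1, 1, 2, 3, 1, 1, 2, 1, 2, 1, 2, 1, 2, 1, 2, 3, 1]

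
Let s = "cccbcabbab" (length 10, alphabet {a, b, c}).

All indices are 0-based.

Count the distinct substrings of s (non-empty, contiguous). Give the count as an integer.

46

rank | idx | suffix
   0 |   8 | ab
   1 |   5 | abbab
   2 |   9 | b
   3 |   7 | bab
   4 |   6 | bbab
   5 |   3 | bcabbab
   6 |   4 | cabbab
   7 |   2 | cbcabbab
   8 |   1 | ccbcabbab
   9 |   0 | cccbcabbab

SA = [8, 5, 9, 7, 6, 3, 4, 2, 1, 0]
[i] adj suffixes → lcp
  [1] 8/5 → 2 ('ab')
  [2] 5/9 → 0 ('')
  [3] 9/7 → 1 ('b')
  [4] 7/6 → 1 ('b')
  [5] 6/3 → 1 ('b')
  [6] 3/4 → 0 ('')
  [7] 4/2 → 1 ('c')
  [8] 2/1 → 1 ('c')
  [9] 1/0 → 2 ('cc')

n(n+1)/2 = 10·11/2 = 55
Σ LCP = 0 + 2 + 0 + 1 + 1 + 1 + 0 + 1 + 1 + 2 = 9
distinct = 55 − 9 = 46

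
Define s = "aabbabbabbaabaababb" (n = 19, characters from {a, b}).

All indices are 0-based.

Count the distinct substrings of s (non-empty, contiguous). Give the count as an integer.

rank | idx | suffix
   0 |  10 | aabaababb
   1 |  13 | aababb
   2 |   0 | aabbabbabbaabaababb
   3 |  11 | abaababb
   4 |  14 | ababb
   5 |  16 | abb
   6 |   7 | abbaabaababb
   7 |   4 | abbabbaabaababb
   8 |   1 | abbabbabbaabaababb
   9 |  18 | b
  10 |   9 | baabaababb
  11 |  12 | baababb
  12 |  15 | babb
  13 |   6 | babbaabaababb
  14 |   3 | babbabbaabaababb
  15 |  17 | bb
  16 |   8 | bbaabaababb
  17 |   5 | bbabbaabaababb
  18 |   2 | bbabbabbaabaababb

SA = [10, 13, 0, 11, 14, 16, 7, 4, 1, 18, 9, 12, 15, 6, 3, 17, 8, 5, 2]
[i] adj suffixes → lcp
  [1] 10/13 → 4 ('aaba')
  [2] 13/0 → 3 ('aab')
  [3] 0/11 → 1 ('a')
  [4] 11/14 → 3 ('aba')
  [5] 14/16 → 2 ('ab')
  [6] 16/7 → 3 ('abb')
  [7] 7/4 → 4 ('abba')
  [8] 4/1 → 7 ('abbabba')
  [9] 1/18 → 0 ('')
  [10] 18/9 → 1 ('b')
  [11] 9/12 → 5 ('baaba')
  [12] 12/15 → 2 ('ba')
  [13] 15/6 → 4 ('babb')
  [14] 6/3 → 5 ('babba')
  [15] 3/17 → 1 ('b')
  [16] 17/8 → 2 ('bb')
  [17] 8/5 → 3 ('bba')
  [18] 5/2 → 6 ('bbabba')

n(n+1)/2 = 19·20/2 = 190
Σ LCP = 0 + 4 + 3 + 1 + 3 + 2 + 3 + 4 + 7 + 0 + 1 + 5 + 2 + 4 + 5 + 1 + 2 + 3 + 6 = 56
distinct = 190 − 56 = 134

134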